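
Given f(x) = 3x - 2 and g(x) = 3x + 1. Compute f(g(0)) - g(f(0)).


f(g(0)) = 1
g(f(0)) = -5
Difference = 6

6


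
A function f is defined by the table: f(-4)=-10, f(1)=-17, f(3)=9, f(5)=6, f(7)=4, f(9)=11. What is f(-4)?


-10


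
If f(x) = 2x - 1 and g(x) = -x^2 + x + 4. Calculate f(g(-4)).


g(-4) = -16
f(-16) = -33

-33


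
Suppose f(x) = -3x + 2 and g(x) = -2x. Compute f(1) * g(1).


f(1) = -1
g(1) = -2
Product = 2

2


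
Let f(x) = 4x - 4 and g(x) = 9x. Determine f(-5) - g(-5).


f(-5) = -24
g(-5) = -45
Difference = 21

21


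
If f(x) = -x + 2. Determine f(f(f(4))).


f(4) = -2
f(-2) = 4
f(4) = -2

-2


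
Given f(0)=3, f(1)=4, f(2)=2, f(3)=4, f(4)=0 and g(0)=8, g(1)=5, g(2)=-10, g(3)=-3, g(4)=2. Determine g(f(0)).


f(0) = 3
g(3) = -3

-3


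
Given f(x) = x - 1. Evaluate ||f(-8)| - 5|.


f(-8) = -9
|-9| = 9
|9 - 5| = 4

4


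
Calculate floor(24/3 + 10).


24/3 = 8
8 + 10 = 18
floor(18) = 18

18


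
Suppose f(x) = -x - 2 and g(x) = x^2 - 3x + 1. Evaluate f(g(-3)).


g(-3) = 19
f(19) = -21

-21


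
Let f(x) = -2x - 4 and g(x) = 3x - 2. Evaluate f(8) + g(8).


f(8) = -20
g(8) = 22
Sum = 2

2


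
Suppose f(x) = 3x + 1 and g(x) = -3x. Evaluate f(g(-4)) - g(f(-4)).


f(g(-4)) = 37
g(f(-4)) = 33
Difference = 4

4


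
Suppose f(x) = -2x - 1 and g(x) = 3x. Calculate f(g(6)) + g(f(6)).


f(g(6)) = -37
g(f(6)) = -39
Sum = -76

-76


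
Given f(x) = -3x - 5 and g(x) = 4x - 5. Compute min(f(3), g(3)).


f(3) = -14
g(3) = 7
min = -14

-14


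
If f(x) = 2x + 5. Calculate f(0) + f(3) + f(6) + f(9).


f(0) = 5
f(3) = 11
f(6) = 17
f(9) = 23
Sum = 56

56


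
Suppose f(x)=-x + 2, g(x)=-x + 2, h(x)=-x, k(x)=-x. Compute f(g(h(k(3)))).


k(3) = -3
h(-3) = 3
g(3) = -1
f(-1) = 3

3


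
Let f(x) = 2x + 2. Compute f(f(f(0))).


f(0) = 2
f(2) = 6
f(6) = 14

14


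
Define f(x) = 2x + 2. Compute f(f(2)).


f(2) = 6
f(6) = 14

14


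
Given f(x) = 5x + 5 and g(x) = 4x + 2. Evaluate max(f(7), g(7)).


f(7) = 40
g(7) = 30
max = 40

40


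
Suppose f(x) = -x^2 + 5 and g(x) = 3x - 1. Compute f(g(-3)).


g(-3) = -10
f(-10) = (-1)*(-10)^2 + 5 = -95

-95


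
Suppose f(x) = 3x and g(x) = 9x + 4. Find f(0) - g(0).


f(0) = 0
g(0) = 4
Difference = -4

-4


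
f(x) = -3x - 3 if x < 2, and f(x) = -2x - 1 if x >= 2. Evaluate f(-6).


15


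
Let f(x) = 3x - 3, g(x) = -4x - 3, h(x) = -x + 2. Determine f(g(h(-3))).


h(-3) = 5
g(5) = -23
f(-23) = -72

-72


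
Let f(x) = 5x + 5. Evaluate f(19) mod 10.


f(19) = 100
100 mod 10 = 0

0


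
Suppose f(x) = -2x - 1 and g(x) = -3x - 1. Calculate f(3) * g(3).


f(3) = -7
g(3) = -10
Product = 70

70


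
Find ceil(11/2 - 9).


-3


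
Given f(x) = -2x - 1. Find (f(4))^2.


f(4) = -9
(-9)^2 = 81

81


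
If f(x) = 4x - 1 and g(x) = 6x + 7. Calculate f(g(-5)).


g(-5) = -23
f(-23) = -93

-93


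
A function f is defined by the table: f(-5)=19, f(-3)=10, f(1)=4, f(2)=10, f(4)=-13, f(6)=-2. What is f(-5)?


Reading from the table at x = -5

19


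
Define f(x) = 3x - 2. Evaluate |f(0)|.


2


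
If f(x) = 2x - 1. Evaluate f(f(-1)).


f(-1) = -3
f(-3) = -7

-7


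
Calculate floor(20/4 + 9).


20/4 = 5
5 + 9 = 14
floor(14) = 14

14


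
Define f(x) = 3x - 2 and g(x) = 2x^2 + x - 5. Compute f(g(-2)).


g(-2) = 1
f(1) = 1

1


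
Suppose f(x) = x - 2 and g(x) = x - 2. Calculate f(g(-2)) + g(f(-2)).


f(g(-2)) = -6
g(f(-2)) = -6
Sum = -12

-12


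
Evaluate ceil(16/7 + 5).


16/7 = 2.2857
2.2857 + 5 = 7.2857
ceil(7.2857) = 8

8


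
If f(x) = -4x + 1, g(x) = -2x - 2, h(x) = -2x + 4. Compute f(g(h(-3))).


89


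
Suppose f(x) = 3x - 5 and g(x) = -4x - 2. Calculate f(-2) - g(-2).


f(-2) = -11
g(-2) = 6
Difference = -17

-17


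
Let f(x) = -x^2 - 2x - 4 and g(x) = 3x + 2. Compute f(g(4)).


g(4) = 14
f(14) = (-1)*(14)^2 - 2*(14) - 4 = -228

-228


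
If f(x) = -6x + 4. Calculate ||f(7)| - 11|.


f(7) = -38
|-38| = 38
|38 - 11| = 27

27


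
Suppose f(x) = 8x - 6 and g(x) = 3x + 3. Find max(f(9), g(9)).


66


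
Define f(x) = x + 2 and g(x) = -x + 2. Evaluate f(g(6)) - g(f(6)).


f(g(6)) = -2
g(f(6)) = -6
Difference = 4

4


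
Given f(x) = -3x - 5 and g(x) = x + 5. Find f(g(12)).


g(12) = 17
f(17) = -56

-56


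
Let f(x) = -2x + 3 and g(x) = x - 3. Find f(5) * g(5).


f(5) = -7
g(5) = 2
Product = -14

-14


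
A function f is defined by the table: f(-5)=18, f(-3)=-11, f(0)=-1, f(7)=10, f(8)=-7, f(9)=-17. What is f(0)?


Reading from the table at x = 0

-1


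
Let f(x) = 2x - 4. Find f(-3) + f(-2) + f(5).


f(-3) = -10
f(-2) = -8
f(5) = 6
Sum = -12

-12


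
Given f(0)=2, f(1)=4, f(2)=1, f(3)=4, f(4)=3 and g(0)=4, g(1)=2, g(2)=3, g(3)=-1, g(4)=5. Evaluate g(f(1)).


f(1) = 4
g(4) = 5

5


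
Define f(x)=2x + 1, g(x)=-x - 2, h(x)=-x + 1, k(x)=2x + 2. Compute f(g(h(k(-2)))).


k(-2) = -2
h(-2) = 3
g(3) = -5
f(-5) = -9

-9


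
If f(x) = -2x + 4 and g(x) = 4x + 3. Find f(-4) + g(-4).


f(-4) = 12
g(-4) = -13
Sum = -1

-1


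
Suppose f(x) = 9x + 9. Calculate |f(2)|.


f(2) = 27
|27| = 27

27


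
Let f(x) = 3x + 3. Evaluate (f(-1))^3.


f(-1) = 0
(0)^3 = 0

0


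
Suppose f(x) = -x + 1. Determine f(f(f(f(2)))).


f(2) = -1
f(-1) = 2
f(2) = -1
f(-1) = 2

2


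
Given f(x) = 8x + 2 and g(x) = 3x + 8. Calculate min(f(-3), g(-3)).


f(-3) = -22
g(-3) = -1
min = -22

-22


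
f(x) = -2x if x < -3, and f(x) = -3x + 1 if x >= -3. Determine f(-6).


-6 satisfies x < -3
f(-6) = 12

12


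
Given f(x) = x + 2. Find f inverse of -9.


Solve x + 2 = -9
x = (-9 - 2) / 1 = -11

-11


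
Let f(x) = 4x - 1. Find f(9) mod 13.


f(9) = 35
35 mod 13 = 9

9


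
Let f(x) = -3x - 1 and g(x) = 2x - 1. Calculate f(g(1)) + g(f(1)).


f(g(1)) = -4
g(f(1)) = -9
Sum = -13

-13


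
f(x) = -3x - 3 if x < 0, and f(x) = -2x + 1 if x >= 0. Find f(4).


4 satisfies x >= 0
f(4) = -7

-7


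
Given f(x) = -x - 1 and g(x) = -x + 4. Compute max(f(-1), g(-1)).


f(-1) = 0
g(-1) = 5
max = 5

5


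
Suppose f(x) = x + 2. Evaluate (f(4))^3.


f(4) = 6
(6)^3 = 216

216


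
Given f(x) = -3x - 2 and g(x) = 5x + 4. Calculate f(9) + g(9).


f(9) = -29
g(9) = 49
Sum = 20

20


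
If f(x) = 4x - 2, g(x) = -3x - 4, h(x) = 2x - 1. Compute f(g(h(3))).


h(3) = 5
g(5) = -19
f(-19) = -78

-78


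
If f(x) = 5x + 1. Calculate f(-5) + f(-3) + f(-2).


-47


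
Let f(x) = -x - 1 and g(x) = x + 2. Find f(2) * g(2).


f(2) = -3
g(2) = 4
Product = -12

-12


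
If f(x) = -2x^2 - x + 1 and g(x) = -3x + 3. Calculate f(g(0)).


g(0) = 3
f(3) = (-2)*(3)^2 - 1*(3) + 1 = -20

-20


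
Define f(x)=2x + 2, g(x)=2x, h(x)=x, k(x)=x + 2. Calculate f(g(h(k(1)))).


14


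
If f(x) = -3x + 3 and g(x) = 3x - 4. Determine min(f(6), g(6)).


f(6) = -15
g(6) = 14
min = -15

-15


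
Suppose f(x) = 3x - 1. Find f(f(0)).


f(0) = -1
f(-1) = -4

-4


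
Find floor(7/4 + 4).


7/4 = 1.75
1.75 + 4 = 5.75
floor(5.75) = 5

5


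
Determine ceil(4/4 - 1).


0


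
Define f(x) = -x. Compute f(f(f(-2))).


f(-2) = 2
f(2) = -2
f(-2) = 2

2


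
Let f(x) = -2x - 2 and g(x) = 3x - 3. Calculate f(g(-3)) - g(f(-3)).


13


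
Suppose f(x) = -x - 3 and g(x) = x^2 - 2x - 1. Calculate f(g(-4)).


g(-4) = 23
f(23) = -26

-26


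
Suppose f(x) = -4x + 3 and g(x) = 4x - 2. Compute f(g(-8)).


g(-8) = -34
f(-34) = 139

139


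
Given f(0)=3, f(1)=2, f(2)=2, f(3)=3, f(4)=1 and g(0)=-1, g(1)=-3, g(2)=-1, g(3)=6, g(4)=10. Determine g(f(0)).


f(0) = 3
g(3) = 6

6


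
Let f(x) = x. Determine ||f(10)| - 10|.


f(10) = 10
|10| = 10
|10 - 10| = 0

0


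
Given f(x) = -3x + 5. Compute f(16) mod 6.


5


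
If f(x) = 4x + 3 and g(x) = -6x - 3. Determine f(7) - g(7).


76


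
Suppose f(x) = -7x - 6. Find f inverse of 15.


-3


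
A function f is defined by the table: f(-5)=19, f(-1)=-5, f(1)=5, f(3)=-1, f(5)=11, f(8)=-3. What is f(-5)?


19


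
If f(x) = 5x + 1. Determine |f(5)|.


f(5) = 26
|26| = 26

26


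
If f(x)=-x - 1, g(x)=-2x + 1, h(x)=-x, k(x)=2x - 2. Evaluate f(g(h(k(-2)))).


k(-2) = -6
h(-6) = 6
g(6) = -11
f(-11) = 10

10


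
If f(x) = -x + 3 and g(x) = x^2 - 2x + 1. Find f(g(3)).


g(3) = 4
f(4) = -1

-1


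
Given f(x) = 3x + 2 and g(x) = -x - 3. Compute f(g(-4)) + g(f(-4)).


f(g(-4)) = 5
g(f(-4)) = 7
Sum = 12

12


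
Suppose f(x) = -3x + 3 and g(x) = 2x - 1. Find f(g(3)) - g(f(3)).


f(g(3)) = -12
g(f(3)) = -13
Difference = 1

1


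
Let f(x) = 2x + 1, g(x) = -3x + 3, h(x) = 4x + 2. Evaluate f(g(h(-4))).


h(-4) = -14
g(-14) = 45
f(45) = 91

91


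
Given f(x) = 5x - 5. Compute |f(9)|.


f(9) = 40
|40| = 40

40


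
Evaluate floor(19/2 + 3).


19/2 = 9.5
9.5 + 3 = 12.5
floor(12.5) = 12

12


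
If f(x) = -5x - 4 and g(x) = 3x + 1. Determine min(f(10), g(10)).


f(10) = -54
g(10) = 31
min = -54

-54


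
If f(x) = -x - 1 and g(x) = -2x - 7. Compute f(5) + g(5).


-23


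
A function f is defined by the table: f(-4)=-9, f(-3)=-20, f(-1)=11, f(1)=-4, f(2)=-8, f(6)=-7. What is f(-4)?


Reading from the table at x = -4

-9


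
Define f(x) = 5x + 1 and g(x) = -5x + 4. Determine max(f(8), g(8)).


f(8) = 41
g(8) = -36
max = 41

41


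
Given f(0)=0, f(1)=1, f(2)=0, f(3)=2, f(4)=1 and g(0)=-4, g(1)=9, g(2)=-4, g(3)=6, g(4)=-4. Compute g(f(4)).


f(4) = 1
g(1) = 9

9


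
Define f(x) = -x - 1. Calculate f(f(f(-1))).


f(-1) = 0
f(0) = -1
f(-1) = 0

0


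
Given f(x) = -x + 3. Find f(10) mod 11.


f(10) = -7
-7 mod 11 = 4

4


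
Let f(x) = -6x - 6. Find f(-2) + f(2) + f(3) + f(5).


f(-2) = 6
f(2) = -18
f(3) = -24
f(5) = -36
Sum = -72

-72


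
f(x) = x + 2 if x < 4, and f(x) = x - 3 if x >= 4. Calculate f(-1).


-1 satisfies x < 4
f(-1) = 1

1


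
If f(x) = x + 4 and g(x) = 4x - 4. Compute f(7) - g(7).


f(7) = 11
g(7) = 24
Difference = -13

-13


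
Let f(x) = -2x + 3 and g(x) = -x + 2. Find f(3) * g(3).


f(3) = -3
g(3) = -1
Product = 3

3


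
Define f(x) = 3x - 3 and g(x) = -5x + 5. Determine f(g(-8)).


g(-8) = 45
f(45) = 132

132


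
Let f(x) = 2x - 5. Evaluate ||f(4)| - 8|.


f(4) = 3
|3| = 3
|3 - 8| = 5

5


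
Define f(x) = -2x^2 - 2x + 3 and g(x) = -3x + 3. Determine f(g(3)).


g(3) = -6
f(-6) = (-2)*(-6)^2 - 2*(-6) + 3 = -57

-57


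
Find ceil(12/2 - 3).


12/2 = 6
6 - 3 = 3
ceil(3) = 3

3


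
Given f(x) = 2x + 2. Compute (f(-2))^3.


f(-2) = -2
(-2)^3 = -8

-8


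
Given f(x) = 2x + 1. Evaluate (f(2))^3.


f(2) = 5
(5)^3 = 125

125


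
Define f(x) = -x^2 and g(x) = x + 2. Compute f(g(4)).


g(4) = 6
f(6) = (-1)*(6)^2 = -36

-36


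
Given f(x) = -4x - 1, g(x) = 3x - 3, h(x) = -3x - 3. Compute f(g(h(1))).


83


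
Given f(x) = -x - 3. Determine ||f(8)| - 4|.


7


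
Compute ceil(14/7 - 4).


14/7 = 2
2 - 4 = -2
ceil(-2) = -2

-2


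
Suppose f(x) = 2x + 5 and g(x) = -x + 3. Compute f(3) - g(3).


f(3) = 11
g(3) = 0
Difference = 11

11


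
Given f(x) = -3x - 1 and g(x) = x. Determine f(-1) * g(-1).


f(-1) = 2
g(-1) = -1
Product = -2

-2


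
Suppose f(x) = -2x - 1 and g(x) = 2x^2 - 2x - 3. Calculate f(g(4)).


-43


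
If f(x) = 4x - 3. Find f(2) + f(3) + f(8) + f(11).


f(2) = 5
f(3) = 9
f(8) = 29
f(11) = 41
Sum = 84

84


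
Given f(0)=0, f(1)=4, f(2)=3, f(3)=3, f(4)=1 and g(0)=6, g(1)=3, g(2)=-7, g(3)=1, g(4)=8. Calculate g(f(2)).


f(2) = 3
g(3) = 1

1


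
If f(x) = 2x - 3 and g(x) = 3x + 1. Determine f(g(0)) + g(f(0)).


f(g(0)) = -1
g(f(0)) = -8
Sum = -9

-9


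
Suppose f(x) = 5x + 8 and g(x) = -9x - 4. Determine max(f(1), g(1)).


13


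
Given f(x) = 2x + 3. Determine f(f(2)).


f(2) = 7
f(7) = 17

17


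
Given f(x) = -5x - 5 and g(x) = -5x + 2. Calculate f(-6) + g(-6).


f(-6) = 25
g(-6) = 32
Sum = 57

57


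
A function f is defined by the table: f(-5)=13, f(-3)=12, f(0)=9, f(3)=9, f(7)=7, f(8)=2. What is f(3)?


Reading from the table at x = 3

9


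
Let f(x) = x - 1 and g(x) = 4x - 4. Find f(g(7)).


g(7) = 24
f(24) = 23

23


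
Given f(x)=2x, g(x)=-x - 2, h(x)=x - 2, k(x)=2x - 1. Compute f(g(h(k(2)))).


k(2) = 3
h(3) = 1
g(1) = -3
f(-3) = -6

-6


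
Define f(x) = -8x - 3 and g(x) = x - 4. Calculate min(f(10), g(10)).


f(10) = -83
g(10) = 6
min = -83

-83


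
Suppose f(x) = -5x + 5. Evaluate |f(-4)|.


f(-4) = 25
|25| = 25

25


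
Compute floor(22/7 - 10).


22/7 = 3.1429
3.1429 - 10 = -6.8571
floor(-6.8571) = -7

-7


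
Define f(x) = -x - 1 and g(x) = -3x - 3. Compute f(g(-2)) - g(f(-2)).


f(g(-2)) = -4
g(f(-2)) = -6
Difference = 2

2


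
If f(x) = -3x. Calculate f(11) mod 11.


f(11) = -33
-33 mod 11 = 0

0


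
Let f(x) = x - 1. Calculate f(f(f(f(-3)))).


f(-3) = -4
f(-4) = -5
f(-5) = -6
f(-6) = -7

-7


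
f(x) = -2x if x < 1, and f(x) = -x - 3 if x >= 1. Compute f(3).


3 satisfies x >= 1
f(3) = -6

-6


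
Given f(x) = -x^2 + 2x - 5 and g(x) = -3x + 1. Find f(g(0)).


g(0) = 1
f(1) = (-1)*(1)^2 + 2*(1) - 5 = -4

-4


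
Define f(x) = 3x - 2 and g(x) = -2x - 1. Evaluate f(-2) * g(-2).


f(-2) = -8
g(-2) = 3
Product = -24

-24


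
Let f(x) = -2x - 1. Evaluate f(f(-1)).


f(-1) = 1
f(1) = -3

-3


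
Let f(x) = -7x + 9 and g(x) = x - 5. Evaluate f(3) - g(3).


-10


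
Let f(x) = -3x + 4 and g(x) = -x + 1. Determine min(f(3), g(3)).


f(3) = -5
g(3) = -2
min = -5

-5


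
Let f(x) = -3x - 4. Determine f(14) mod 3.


f(14) = -46
-46 mod 3 = 2

2


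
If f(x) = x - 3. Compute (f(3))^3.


f(3) = 0
(0)^3 = 0

0


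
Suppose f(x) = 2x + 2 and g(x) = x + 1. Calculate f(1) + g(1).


f(1) = 4
g(1) = 2
Sum = 6

6


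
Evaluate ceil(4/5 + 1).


4/5 = 0.8
0.8 + 1 = 1.8
ceil(1.8) = 2

2


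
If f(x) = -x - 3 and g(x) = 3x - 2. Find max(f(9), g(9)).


f(9) = -12
g(9) = 25
max = 25

25


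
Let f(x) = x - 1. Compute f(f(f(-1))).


f(-1) = -2
f(-2) = -3
f(-3) = -4

-4


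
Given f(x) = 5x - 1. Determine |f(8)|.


39


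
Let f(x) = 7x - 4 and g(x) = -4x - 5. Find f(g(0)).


g(0) = -5
f(-5) = -39

-39


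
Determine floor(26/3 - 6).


26/3 = 8.6667
8.6667 - 6 = 2.6667
floor(2.6667) = 2

2


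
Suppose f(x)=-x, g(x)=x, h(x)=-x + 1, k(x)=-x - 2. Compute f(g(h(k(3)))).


-6


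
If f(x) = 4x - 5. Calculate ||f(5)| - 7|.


f(5) = 15
|15| = 15
|15 - 7| = 8

8


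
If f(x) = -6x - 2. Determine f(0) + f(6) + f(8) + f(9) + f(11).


-214


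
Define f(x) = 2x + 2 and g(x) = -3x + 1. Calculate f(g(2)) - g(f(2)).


f(g(2)) = -8
g(f(2)) = -17
Difference = 9

9


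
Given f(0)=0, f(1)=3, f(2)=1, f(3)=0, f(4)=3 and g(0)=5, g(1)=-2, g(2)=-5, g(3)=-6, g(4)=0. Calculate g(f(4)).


f(4) = 3
g(3) = -6

-6


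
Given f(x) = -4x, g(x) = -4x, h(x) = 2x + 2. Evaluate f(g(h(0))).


h(0) = 2
g(2) = -8
f(-8) = 32

32


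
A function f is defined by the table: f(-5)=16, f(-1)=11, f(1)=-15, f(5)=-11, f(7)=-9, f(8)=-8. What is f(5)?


Reading from the table at x = 5

-11


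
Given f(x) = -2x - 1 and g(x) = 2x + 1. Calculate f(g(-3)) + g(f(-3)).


f(g(-3)) = 9
g(f(-3)) = 11
Sum = 20

20


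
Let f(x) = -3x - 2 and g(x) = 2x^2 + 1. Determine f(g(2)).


-29


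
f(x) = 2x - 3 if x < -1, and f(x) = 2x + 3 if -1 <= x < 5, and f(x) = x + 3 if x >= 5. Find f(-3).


-9


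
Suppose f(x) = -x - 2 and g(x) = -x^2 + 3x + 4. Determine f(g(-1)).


g(-1) = 0
f(0) = -2

-2


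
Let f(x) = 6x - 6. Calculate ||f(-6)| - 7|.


f(-6) = -42
|-42| = 42
|42 - 7| = 35

35


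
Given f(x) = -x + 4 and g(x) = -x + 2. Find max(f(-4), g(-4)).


f(-4) = 8
g(-4) = 6
max = 8

8


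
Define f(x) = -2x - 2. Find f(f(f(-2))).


f(-2) = 2
f(2) = -6
f(-6) = 10

10


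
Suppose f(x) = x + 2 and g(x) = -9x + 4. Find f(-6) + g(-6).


54


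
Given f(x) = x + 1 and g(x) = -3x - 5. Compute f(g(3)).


g(3) = -14
f(-14) = -13

-13


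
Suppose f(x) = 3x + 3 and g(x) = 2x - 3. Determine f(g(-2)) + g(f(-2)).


f(g(-2)) = -18
g(f(-2)) = -9
Sum = -27

-27


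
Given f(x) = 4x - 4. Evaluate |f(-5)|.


f(-5) = -24
|-24| = 24

24


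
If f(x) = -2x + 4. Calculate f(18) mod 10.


f(18) = -32
-32 mod 10 = 8

8


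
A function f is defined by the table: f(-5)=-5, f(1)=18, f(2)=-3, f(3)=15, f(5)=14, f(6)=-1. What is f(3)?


Reading from the table at x = 3

15


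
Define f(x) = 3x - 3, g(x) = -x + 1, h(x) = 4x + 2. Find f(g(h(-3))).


h(-3) = -10
g(-10) = 11
f(11) = 30

30


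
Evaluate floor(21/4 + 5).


10


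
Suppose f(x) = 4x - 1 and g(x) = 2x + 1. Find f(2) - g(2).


2


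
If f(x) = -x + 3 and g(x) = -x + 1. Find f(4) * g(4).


3


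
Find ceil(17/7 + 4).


17/7 = 2.4286
2.4286 + 4 = 6.4286
ceil(6.4286) = 7

7


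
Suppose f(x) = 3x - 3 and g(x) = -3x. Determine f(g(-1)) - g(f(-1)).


f(g(-1)) = 6
g(f(-1)) = 18
Difference = -12

-12


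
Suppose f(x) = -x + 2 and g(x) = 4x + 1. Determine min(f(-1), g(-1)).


-3


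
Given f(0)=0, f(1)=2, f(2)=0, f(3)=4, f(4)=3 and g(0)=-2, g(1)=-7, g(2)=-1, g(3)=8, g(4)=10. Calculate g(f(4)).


f(4) = 3
g(3) = 8

8


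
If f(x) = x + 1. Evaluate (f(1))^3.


f(1) = 2
(2)^3 = 8

8


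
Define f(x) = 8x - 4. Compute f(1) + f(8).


f(1) = 4
f(8) = 60
Sum = 64

64


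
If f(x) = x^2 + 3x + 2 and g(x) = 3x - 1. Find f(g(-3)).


72


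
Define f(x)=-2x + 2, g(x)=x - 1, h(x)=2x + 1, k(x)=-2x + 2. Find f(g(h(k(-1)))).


k(-1) = 4
h(4) = 9
g(9) = 8
f(8) = -14

-14


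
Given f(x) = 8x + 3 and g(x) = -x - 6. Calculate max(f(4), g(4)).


35


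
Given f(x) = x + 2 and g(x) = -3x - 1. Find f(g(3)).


-8


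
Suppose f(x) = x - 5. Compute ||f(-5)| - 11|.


1


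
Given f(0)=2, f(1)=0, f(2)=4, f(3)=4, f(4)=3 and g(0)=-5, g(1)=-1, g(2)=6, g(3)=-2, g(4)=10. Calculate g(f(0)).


6


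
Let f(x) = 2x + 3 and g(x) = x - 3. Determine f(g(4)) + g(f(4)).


13


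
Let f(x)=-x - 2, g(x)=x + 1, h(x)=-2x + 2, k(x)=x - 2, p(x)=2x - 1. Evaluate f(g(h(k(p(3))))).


1


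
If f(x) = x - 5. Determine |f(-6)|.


f(-6) = -11
|-11| = 11

11


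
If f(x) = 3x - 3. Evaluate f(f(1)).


f(1) = 0
f(0) = -3

-3


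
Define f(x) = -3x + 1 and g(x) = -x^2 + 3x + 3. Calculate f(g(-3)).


g(-3) = -15
f(-15) = 46

46


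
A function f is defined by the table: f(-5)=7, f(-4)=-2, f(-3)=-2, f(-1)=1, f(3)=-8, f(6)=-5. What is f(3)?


Reading from the table at x = 3

-8


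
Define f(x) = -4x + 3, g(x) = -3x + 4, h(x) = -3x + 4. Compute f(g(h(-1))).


71


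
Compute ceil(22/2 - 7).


22/2 = 11
11 - 7 = 4
ceil(4) = 4

4


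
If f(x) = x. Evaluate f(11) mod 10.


f(11) = 11
11 mod 10 = 1

1


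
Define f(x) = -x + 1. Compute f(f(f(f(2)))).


2


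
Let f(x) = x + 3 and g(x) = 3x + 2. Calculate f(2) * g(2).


40


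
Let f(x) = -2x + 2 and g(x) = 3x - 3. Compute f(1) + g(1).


f(1) = 0
g(1) = 0
Sum = 0

0


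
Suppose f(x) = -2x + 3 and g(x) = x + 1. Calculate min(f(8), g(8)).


f(8) = -13
g(8) = 9
min = -13

-13


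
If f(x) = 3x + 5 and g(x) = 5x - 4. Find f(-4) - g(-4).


f(-4) = -7
g(-4) = -24
Difference = 17

17


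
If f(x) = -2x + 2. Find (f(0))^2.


f(0) = 2
(2)^2 = 4

4


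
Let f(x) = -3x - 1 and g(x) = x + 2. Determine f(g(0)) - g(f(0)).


f(g(0)) = -7
g(f(0)) = 1
Difference = -8

-8


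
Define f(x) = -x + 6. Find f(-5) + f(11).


6


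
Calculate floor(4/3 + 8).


9


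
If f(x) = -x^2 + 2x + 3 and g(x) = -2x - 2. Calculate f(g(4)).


g(4) = -10
f(-10) = (-1)*(-10)^2 + 2*(-10) + 3 = -117

-117


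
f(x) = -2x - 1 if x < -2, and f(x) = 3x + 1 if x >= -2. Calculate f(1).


1 satisfies x >= -2
f(1) = 4

4


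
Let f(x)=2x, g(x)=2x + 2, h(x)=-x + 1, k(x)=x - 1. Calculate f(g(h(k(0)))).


k(0) = -1
h(-1) = 2
g(2) = 6
f(6) = 12

12


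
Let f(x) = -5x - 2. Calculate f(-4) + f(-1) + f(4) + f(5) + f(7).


f(-4) = 18
f(-1) = 3
f(4) = -22
f(5) = -27
f(7) = -37
Sum = -65

-65


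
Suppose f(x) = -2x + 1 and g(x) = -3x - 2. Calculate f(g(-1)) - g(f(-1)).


f(g(-1)) = -1
g(f(-1)) = -11
Difference = 10

10


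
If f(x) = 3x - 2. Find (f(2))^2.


f(2) = 4
(4)^2 = 16

16


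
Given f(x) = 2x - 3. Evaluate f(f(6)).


f(6) = 9
f(9) = 15

15


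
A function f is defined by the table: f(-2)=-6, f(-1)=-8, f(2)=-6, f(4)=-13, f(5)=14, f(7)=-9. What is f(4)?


Reading from the table at x = 4

-13


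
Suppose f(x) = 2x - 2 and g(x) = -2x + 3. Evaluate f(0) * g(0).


-6


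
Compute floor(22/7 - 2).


1


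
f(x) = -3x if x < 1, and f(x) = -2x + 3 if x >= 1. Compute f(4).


4 satisfies x >= 1
f(4) = -5

-5


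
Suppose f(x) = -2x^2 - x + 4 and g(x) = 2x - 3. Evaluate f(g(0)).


g(0) = -3
f(-3) = (-2)*(-3)^2 - 1*(-3) + 4 = -11

-11


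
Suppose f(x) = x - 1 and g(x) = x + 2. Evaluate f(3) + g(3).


f(3) = 2
g(3) = 5
Sum = 7

7


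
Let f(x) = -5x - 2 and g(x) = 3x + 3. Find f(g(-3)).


28


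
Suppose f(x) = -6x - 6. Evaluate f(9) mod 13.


f(9) = -60
-60 mod 13 = 5

5


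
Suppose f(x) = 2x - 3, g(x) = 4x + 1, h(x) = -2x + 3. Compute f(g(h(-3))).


71


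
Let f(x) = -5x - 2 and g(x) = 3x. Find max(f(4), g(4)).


12


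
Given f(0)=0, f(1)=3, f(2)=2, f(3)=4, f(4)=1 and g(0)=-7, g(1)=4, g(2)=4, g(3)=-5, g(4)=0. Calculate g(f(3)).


0


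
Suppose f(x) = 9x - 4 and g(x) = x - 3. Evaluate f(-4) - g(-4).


f(-4) = -40
g(-4) = -7
Difference = -33

-33


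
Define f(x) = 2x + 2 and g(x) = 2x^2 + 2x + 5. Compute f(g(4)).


g(4) = 45
f(45) = 92

92


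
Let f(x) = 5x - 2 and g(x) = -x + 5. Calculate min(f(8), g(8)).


f(8) = 38
g(8) = -3
min = -3

-3


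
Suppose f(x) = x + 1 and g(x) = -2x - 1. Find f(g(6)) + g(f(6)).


f(g(6)) = -12
g(f(6)) = -15
Sum = -27

-27


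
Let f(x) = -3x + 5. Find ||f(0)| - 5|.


0


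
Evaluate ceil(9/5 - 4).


9/5 = 1.8
1.8 - 4 = -2.2
ceil(-2.2) = -2

-2


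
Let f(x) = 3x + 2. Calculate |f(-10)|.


f(-10) = -28
|-28| = 28

28


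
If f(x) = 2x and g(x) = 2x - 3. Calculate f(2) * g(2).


f(2) = 4
g(2) = 1
Product = 4

4


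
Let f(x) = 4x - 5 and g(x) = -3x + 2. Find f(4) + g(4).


f(4) = 11
g(4) = -10
Sum = 1

1


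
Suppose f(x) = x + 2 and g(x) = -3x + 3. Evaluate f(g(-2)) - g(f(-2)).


f(g(-2)) = 11
g(f(-2)) = 3
Difference = 8

8


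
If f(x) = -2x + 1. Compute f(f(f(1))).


f(1) = -1
f(-1) = 3
f(3) = -5

-5


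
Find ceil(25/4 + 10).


25/4 = 6.25
6.25 + 10 = 16.25
ceil(16.25) = 17

17


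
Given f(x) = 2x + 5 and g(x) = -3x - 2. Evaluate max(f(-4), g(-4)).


f(-4) = -3
g(-4) = 10
max = 10

10


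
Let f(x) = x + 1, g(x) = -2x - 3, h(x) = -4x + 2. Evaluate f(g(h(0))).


h(0) = 2
g(2) = -7
f(-7) = -6

-6


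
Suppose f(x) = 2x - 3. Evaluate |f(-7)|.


f(-7) = -17
|-17| = 17

17


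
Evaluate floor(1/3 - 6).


1/3 = 0.3333
0.3333 - 6 = -5.6667
floor(-5.6667) = -6

-6


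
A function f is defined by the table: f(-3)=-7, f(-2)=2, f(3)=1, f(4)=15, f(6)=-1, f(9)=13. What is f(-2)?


Reading from the table at x = -2

2


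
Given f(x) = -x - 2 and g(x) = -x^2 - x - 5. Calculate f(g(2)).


g(2) = -11
f(-11) = 9

9


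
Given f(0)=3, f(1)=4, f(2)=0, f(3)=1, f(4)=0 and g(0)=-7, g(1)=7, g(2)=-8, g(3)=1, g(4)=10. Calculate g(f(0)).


f(0) = 3
g(3) = 1

1


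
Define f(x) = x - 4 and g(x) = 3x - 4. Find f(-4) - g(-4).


f(-4) = -8
g(-4) = -16
Difference = 8

8


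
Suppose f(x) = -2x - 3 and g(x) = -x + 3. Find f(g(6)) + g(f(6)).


f(g(6)) = 3
g(f(6)) = 18
Sum = 21

21


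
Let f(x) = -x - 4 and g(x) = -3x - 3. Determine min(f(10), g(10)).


-33


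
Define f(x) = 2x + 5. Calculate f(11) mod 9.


f(11) = 27
27 mod 9 = 0

0


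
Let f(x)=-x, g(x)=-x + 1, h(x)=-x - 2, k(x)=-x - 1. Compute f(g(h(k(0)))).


k(0) = -1
h(-1) = -1
g(-1) = 2
f(2) = -2

-2


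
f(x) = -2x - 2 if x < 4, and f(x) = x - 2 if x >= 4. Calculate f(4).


4 satisfies x >= 4
f(4) = 2

2


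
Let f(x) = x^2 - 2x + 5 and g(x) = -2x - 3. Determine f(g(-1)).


g(-1) = -1
f(-1) = 1*(-1)^2 - 2*(-1) + 5 = 8

8


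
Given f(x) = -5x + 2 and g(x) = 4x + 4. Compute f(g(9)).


g(9) = 40
f(40) = -198

-198


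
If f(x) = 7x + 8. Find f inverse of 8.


0


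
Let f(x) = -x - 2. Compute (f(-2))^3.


f(-2) = 0
(0)^3 = 0

0


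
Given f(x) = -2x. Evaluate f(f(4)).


f(4) = -8
f(-8) = 16

16


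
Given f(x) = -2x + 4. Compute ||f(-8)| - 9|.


f(-8) = 20
|20| = 20
|20 - 9| = 11

11


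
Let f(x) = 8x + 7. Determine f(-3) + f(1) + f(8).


f(-3) = -17
f(1) = 15
f(8) = 71
Sum = 69

69


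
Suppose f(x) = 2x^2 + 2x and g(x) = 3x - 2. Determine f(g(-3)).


g(-3) = -11
f(-11) = 2*(-11)^2 + 2*(-11) = 220

220


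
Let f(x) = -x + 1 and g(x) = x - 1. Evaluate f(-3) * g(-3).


f(-3) = 4
g(-3) = -4
Product = -16

-16


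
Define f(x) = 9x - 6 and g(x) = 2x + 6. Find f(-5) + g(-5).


f(-5) = -51
g(-5) = -4
Sum = -55

-55


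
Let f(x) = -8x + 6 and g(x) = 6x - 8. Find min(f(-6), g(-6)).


f(-6) = 54
g(-6) = -44
min = -44

-44


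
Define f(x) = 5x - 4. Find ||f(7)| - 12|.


f(7) = 31
|31| = 31
|31 - 12| = 19

19


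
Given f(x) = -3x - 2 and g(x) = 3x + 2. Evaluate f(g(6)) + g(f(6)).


f(g(6)) = -62
g(f(6)) = -58
Sum = -120

-120


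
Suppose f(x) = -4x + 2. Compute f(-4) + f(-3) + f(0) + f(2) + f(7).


f(-4) = 18
f(-3) = 14
f(0) = 2
f(2) = -6
f(7) = -26
Sum = 2

2


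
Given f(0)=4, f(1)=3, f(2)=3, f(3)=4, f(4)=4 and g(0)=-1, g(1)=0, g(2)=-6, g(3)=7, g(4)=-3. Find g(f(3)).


f(3) = 4
g(4) = -3

-3


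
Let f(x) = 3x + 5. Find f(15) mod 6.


f(15) = 50
50 mod 6 = 2

2


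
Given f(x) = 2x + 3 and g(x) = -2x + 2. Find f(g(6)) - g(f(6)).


11


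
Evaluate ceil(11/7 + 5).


11/7 = 1.5714
1.5714 + 5 = 6.5714
ceil(6.5714) = 7

7


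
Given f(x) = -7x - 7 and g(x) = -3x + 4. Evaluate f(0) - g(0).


f(0) = -7
g(0) = 4
Difference = -11

-11


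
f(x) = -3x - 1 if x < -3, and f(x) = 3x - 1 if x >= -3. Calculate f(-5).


-5 satisfies x < -3
f(-5) = 14

14


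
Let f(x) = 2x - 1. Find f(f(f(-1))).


f(-1) = -3
f(-3) = -7
f(-7) = -15

-15


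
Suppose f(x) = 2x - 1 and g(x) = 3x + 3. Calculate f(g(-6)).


-31


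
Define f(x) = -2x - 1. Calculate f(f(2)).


9


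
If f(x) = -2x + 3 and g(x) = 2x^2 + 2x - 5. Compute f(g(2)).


g(2) = 7
f(7) = -11

-11


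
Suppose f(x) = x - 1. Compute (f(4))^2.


f(4) = 3
(3)^2 = 9

9


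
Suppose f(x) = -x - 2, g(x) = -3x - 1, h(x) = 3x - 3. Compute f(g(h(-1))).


h(-1) = -6
g(-6) = 17
f(17) = -19

-19


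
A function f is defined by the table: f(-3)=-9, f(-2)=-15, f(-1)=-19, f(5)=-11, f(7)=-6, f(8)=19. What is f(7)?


-6


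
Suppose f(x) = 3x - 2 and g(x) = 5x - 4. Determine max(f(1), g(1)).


f(1) = 1
g(1) = 1
max = 1

1


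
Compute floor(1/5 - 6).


-6


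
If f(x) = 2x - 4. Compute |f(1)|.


2


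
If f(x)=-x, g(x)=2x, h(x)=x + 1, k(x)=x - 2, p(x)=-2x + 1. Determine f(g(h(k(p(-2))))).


p(-2) = 5
k(5) = 3
h(3) = 4
g(4) = 8
f(8) = -8

-8


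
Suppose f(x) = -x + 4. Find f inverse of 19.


Solve -x + 4 = 19
x = (19 - 4) / (-1) = -15

-15


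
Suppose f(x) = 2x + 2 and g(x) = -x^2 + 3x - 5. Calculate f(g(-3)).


g(-3) = -23
f(-23) = -44

-44


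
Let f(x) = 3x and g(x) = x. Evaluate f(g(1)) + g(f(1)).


f(g(1)) = 3
g(f(1)) = 3
Sum = 6

6


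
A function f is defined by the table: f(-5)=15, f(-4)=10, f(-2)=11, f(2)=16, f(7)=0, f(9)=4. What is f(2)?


Reading from the table at x = 2

16


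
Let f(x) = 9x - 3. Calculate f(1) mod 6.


0


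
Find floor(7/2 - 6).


7/2 = 3.5
3.5 - 6 = -2.5
floor(-2.5) = -3

-3


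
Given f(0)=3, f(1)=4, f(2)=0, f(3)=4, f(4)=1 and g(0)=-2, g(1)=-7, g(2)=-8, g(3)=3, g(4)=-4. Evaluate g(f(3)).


-4


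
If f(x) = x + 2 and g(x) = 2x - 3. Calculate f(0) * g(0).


f(0) = 2
g(0) = -3
Product = -6

-6


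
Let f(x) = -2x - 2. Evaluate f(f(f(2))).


f(2) = -6
f(-6) = 10
f(10) = -22

-22


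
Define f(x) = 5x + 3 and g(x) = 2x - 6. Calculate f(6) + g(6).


f(6) = 33
g(6) = 6
Sum = 39

39


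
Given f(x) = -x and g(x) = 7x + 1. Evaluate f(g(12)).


-85


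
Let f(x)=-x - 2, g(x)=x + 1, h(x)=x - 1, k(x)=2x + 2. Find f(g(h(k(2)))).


k(2) = 6
h(6) = 5
g(5) = 6
f(6) = -8

-8


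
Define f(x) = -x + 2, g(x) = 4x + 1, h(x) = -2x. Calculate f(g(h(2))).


h(2) = -4
g(-4) = -15
f(-15) = 17

17


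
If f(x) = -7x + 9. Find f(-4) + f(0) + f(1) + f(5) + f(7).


f(-4) = 37
f(0) = 9
f(1) = 2
f(5) = -26
f(7) = -40
Sum = -18

-18


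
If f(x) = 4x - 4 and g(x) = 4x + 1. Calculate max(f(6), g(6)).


f(6) = 20
g(6) = 25
max = 25

25


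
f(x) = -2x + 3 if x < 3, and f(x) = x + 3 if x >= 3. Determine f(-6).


-6 satisfies x < 3
f(-6) = 15

15


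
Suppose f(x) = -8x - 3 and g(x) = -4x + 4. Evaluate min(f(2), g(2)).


f(2) = -19
g(2) = -4
min = -19

-19


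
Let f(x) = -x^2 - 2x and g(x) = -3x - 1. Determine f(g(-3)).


g(-3) = 8
f(8) = (-1)*(8)^2 - 2*(8) = -80

-80


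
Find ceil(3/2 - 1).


3/2 = 1.5
1.5 - 1 = 0.5
ceil(0.5) = 1

1


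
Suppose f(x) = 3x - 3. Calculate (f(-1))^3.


f(-1) = -6
(-6)^3 = -216

-216


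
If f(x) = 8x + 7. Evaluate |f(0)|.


f(0) = 7
|7| = 7

7


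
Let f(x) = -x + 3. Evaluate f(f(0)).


f(0) = 3
f(3) = 0

0


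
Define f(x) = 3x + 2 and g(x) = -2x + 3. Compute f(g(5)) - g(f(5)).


f(g(5)) = -19
g(f(5)) = -31
Difference = 12

12


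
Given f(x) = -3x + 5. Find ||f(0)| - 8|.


f(0) = 5
|5| = 5
|5 - 8| = 3

3


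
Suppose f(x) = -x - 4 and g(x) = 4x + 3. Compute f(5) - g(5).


f(5) = -9
g(5) = 23
Difference = -32

-32


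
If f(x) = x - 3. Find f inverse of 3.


Solve x - 3 = 3
x = (3 + 3) / 1 = 6

6


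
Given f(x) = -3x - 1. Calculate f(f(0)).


2


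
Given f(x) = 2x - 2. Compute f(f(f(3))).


f(3) = 4
f(4) = 6
f(6) = 10

10


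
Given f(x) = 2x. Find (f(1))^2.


4


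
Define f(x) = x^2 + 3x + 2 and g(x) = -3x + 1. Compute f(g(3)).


g(3) = -8
f(-8) = 1*(-8)^2 + 3*(-8) + 2 = 42

42


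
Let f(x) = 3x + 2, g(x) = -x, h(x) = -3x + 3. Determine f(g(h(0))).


h(0) = 3
g(3) = -3
f(-3) = -7

-7


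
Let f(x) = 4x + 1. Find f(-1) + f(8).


30


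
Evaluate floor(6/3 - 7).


-5


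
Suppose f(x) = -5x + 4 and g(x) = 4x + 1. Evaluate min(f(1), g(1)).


-1


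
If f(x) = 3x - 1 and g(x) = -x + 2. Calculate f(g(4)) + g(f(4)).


-16


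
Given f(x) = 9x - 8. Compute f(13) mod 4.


f(13) = 109
109 mod 4 = 1

1


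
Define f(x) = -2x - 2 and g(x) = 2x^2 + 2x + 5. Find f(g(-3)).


g(-3) = 17
f(17) = -36

-36


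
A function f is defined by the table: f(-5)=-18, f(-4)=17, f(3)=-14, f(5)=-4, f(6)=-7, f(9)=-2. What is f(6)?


Reading from the table at x = 6

-7


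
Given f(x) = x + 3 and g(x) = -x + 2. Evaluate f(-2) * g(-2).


f(-2) = 1
g(-2) = 4
Product = 4

4


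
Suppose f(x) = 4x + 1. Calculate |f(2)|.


9


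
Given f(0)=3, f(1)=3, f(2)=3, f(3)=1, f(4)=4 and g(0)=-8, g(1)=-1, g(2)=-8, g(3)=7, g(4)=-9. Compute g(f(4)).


-9


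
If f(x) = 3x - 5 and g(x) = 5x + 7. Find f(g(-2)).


g(-2) = -3
f(-3) = -14

-14


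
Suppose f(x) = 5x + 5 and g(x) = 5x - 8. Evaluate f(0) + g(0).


-3


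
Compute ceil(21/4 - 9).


21/4 = 5.25
5.25 - 9 = -3.75
ceil(-3.75) = -3

-3


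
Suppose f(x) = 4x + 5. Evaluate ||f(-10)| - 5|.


f(-10) = -35
|-35| = 35
|35 - 5| = 30

30


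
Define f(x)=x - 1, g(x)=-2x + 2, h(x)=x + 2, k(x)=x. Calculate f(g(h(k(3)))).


k(3) = 3
h(3) = 5
g(5) = -8
f(-8) = -9

-9


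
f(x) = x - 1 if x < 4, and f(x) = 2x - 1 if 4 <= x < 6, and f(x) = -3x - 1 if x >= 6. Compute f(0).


0 satisfies x < 4
f(0) = -1

-1


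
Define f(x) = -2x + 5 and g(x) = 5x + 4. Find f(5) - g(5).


f(5) = -5
g(5) = 29
Difference = -34

-34


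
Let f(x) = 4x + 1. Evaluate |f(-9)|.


f(-9) = -35
|-35| = 35

35


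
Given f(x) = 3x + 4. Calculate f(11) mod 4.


f(11) = 37
37 mod 4 = 1

1


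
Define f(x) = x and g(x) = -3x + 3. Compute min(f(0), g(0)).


f(0) = 0
g(0) = 3
min = 0

0


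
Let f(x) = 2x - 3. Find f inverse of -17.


-7


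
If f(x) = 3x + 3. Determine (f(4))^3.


f(4) = 15
(15)^3 = 3375

3375


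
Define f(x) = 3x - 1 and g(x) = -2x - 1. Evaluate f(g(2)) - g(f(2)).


-5


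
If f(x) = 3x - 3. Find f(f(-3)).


f(-3) = -12
f(-12) = -39

-39


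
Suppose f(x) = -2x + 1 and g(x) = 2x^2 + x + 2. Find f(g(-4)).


g(-4) = 30
f(30) = -59

-59


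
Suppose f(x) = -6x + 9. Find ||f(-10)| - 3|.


f(-10) = 69
|69| = 69
|69 - 3| = 66

66


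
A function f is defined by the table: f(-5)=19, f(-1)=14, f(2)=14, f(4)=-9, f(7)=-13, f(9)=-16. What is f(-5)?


Reading from the table at x = -5

19


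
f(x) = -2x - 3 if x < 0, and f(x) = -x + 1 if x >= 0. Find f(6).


6 satisfies x >= 0
f(6) = -5

-5


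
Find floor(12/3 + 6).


12/3 = 4
4 + 6 = 10
floor(10) = 10

10


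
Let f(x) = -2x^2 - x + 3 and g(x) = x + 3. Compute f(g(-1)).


g(-1) = 2
f(2) = (-2)*(2)^2 - 1*(2) + 3 = -7

-7


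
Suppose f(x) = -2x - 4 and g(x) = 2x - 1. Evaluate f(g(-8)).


g(-8) = -17
f(-17) = 30

30


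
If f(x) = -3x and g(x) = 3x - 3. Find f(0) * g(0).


f(0) = 0
g(0) = -3
Product = 0

0


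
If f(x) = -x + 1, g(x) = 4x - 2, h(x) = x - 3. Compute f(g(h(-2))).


23


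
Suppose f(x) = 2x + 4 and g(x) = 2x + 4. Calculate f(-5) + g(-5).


f(-5) = -6
g(-5) = -6
Sum = -12

-12


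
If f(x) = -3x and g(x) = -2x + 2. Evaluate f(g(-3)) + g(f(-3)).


f(g(-3)) = -24
g(f(-3)) = -16
Sum = -40

-40


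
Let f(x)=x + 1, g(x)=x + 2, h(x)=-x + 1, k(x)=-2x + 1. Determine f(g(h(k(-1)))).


k(-1) = 3
h(3) = -2
g(-2) = 0
f(0) = 1

1


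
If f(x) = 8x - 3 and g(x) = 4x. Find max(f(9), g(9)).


f(9) = 69
g(9) = 36
max = 69

69


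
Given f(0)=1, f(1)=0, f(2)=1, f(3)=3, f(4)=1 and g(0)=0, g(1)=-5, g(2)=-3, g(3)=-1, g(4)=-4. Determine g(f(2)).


f(2) = 1
g(1) = -5

-5


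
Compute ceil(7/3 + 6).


7/3 = 2.3333
2.3333 + 6 = 8.3333
ceil(8.3333) = 9

9


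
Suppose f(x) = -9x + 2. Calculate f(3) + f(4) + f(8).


f(3) = -25
f(4) = -34
f(8) = -70
Sum = -129

-129


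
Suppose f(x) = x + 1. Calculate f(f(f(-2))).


f(-2) = -1
f(-1) = 0
f(0) = 1

1


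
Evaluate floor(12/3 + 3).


12/3 = 4
4 + 3 = 7
floor(7) = 7

7


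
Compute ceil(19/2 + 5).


19/2 = 9.5
9.5 + 5 = 14.5
ceil(14.5) = 15

15


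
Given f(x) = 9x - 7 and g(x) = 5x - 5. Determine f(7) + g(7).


f(7) = 56
g(7) = 30
Sum = 86

86


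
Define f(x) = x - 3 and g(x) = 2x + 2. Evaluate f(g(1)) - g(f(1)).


f(g(1)) = 1
g(f(1)) = -2
Difference = 3

3


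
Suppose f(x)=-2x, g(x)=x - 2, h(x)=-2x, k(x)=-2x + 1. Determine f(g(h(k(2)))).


k(2) = -3
h(-3) = 6
g(6) = 4
f(4) = -8

-8


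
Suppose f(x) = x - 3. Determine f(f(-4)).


-10


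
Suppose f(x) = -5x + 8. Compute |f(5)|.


17


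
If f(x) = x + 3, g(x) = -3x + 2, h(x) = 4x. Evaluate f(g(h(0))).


h(0) = 0
g(0) = 2
f(2) = 5

5


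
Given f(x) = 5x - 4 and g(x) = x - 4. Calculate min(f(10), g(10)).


f(10) = 46
g(10) = 6
min = 6

6


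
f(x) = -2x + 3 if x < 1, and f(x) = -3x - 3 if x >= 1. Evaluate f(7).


7 satisfies x >= 1
f(7) = -24

-24


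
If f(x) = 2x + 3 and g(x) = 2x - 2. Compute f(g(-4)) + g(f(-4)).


f(g(-4)) = -17
g(f(-4)) = -12
Sum = -29

-29


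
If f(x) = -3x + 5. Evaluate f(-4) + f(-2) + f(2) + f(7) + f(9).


f(-4) = 17
f(-2) = 11
f(2) = -1
f(7) = -16
f(9) = -22
Sum = -11

-11


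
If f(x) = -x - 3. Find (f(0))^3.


f(0) = -3
(-3)^3 = -27

-27


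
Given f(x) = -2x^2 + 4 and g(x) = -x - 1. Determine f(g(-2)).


g(-2) = 1
f(1) = (-2)*(1)^2 + 4 = 2

2


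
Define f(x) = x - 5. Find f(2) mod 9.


f(2) = -3
-3 mod 9 = 6

6


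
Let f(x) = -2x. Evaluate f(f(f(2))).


f(2) = -4
f(-4) = 8
f(8) = -16

-16


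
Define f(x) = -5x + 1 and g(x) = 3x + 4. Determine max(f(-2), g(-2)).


f(-2) = 11
g(-2) = -2
max = 11

11


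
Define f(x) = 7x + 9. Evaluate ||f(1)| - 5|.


f(1) = 16
|16| = 16
|16 - 5| = 11

11


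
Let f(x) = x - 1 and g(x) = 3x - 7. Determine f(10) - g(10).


f(10) = 9
g(10) = 23
Difference = -14

-14


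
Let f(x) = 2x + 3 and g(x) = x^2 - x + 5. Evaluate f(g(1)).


g(1) = 5
f(5) = 13

13


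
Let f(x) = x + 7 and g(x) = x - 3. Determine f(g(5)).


g(5) = 2
f(2) = 9

9


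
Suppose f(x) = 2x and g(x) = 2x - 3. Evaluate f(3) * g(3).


f(3) = 6
g(3) = 3
Product = 18

18


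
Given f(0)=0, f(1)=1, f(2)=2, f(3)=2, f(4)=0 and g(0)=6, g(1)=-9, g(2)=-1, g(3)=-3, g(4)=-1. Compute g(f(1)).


f(1) = 1
g(1) = -9

-9


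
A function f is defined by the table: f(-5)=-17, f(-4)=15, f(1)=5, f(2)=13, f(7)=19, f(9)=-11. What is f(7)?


Reading from the table at x = 7

19


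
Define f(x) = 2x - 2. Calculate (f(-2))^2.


36


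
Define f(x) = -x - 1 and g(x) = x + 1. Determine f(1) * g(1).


f(1) = -2
g(1) = 2
Product = -4

-4


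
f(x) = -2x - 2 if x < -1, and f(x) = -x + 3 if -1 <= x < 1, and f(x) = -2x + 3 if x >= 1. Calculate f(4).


-5


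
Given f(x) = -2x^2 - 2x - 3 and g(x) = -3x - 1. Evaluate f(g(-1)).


g(-1) = 2
f(2) = (-2)*(2)^2 - 2*(2) - 3 = -15

-15


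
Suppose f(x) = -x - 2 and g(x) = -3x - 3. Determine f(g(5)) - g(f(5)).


-2


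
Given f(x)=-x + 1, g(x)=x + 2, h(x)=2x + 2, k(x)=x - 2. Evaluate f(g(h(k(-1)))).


k(-1) = -3
h(-3) = -4
g(-4) = -2
f(-2) = 3

3


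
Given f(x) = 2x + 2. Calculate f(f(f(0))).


f(0) = 2
f(2) = 6
f(6) = 14

14


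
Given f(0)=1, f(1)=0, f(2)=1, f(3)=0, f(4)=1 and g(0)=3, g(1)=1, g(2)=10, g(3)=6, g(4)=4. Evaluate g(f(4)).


f(4) = 1
g(1) = 1

1


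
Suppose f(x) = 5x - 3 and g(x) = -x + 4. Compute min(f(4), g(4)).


f(4) = 17
g(4) = 0
min = 0

0


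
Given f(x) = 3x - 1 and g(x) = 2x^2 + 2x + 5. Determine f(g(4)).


134


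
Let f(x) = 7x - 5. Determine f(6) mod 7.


2


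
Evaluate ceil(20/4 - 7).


20/4 = 5
5 - 7 = -2
ceil(-2) = -2

-2


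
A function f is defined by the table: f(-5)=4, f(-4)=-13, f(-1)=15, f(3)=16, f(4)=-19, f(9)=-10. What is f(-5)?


Reading from the table at x = -5

4


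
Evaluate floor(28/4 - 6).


28/4 = 7
7 - 6 = 1
floor(1) = 1

1
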